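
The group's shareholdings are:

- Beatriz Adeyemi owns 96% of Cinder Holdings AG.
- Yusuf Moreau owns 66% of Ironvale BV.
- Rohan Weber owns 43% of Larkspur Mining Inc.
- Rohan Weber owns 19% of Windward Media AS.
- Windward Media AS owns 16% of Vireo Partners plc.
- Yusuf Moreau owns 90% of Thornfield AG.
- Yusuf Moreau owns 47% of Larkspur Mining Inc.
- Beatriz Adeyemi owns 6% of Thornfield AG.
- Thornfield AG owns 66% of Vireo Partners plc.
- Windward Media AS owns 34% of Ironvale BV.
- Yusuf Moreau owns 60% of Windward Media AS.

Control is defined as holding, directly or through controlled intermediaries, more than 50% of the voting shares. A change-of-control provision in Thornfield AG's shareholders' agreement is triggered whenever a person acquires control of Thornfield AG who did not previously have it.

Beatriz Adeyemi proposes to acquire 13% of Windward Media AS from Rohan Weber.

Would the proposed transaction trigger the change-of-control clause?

No

The purchase adds only to Beatriz's holdings (Rohan's stake shrinks), so Beatriz is the only person who could newly come to control Thornfield.
Beatriz holds 96% of Cinder, so Beatriz controls Cinder.
In Thornfield, Beatriz's side holds only 6%, not > 50%.
So before the transaction, Beatriz does not control Thornfield.
After the purchase, Beatriz holds 13% of Windward directly, and Rohan's stake falls to 6%.
Beatriz's side now holds 13% of Windward, not > 50%, so Beatriz still does not control Windward.
After the transaction, Beatriz's side holds 6% of Thornfield, not > 50%, so Beatriz still does not control Thornfield.
No new person acquires control, so the clause is not triggered.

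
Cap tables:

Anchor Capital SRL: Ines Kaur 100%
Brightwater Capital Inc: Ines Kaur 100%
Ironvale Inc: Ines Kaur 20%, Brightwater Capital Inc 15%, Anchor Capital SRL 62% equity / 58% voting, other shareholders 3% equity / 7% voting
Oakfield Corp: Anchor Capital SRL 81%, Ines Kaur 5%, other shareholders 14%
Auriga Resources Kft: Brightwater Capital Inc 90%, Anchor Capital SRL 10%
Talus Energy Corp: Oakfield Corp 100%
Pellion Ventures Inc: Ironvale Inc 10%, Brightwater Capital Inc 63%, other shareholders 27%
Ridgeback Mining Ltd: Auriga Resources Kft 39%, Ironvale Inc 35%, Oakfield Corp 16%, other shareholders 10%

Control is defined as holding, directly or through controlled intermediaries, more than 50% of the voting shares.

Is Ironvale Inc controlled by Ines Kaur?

Yes

Ines holds 100% of Anchor, so Ines controls Anchor.
Ines holds 100% of Brightwater, so Ines controls Brightwater.
Ines and Brightwater and Anchor together hold 20% + 15% + 58% = 93% of Ironvale, so Ines controls Ironvale.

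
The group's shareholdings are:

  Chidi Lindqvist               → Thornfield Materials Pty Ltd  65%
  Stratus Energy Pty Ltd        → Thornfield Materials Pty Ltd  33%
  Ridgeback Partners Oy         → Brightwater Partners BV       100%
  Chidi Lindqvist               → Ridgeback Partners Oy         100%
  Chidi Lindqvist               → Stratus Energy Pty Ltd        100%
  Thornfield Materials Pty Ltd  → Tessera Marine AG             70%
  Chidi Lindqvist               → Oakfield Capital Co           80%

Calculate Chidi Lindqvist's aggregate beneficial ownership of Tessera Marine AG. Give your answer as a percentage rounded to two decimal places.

Chidi reaches Tessera along 2 paths.
Via Thornfield: 65% × 70% = 45.5%.
Via Stratus → Thornfield: 100% × 33% × 70% = 23.1%.
Total: 45.5% + 23.1% = 68.6%.
Rounded: 68.60%.

68.60%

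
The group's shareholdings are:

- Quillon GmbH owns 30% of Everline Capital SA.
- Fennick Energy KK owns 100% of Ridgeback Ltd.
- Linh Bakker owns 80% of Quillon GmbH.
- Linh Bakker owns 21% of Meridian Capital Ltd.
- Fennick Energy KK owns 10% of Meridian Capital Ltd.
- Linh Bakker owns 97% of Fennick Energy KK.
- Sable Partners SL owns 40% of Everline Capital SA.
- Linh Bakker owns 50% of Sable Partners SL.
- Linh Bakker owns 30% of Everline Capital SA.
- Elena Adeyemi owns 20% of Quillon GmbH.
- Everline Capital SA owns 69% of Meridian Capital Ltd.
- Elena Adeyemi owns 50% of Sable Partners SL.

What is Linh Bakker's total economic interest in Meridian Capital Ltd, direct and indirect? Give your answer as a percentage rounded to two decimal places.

Linh reaches Meridian along 5 paths.
Via Fennick: 97% × 10% = 9.7%.
Via Sable → Everline: 50% × 40% × 69% = 13.8%.
Via Quillon → Everline: 80% × 30% × 69% = 16.56%.
Via Everline: 30% × 69% = 20.7%.
Direct stake: 21% = 21%.
Total: 9.7% + 13.8% + 16.56% + 20.7% + 21% = 81.76%.

81.76%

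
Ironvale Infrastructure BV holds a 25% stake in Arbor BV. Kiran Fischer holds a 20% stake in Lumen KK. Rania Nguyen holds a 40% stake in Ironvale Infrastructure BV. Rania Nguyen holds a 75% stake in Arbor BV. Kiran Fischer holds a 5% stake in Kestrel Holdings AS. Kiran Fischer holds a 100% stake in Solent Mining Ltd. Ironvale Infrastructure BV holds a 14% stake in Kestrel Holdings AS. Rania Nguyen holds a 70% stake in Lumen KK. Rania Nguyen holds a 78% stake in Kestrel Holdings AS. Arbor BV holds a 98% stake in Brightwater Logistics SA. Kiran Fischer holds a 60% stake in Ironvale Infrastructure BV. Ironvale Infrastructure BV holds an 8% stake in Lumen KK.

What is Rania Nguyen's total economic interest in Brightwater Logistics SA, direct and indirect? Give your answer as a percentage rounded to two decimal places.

83.30%

Rania reaches Brightwater along 2 paths.
Via Ironvale → Arbor: 40% × 25% × 98% = 9.8%.
Via Arbor: 75% × 98% = 73.5%.
Total: 9.8% + 73.5% = 83.3%.
Rounded: 83.30%.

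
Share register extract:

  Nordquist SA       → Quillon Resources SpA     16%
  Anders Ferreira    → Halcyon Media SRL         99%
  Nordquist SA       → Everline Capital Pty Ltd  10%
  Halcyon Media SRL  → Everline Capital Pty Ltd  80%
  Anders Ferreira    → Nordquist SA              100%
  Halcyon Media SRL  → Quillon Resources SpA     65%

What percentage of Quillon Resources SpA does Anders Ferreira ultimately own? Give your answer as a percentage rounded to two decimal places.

80.35%

Anders reaches Quillon along 2 paths.
Via Nordquist: 100% × 16% = 16%.
Via Halcyon: 99% × 65% = 64.35%.
Total: 16% + 64.35% = 80.35%.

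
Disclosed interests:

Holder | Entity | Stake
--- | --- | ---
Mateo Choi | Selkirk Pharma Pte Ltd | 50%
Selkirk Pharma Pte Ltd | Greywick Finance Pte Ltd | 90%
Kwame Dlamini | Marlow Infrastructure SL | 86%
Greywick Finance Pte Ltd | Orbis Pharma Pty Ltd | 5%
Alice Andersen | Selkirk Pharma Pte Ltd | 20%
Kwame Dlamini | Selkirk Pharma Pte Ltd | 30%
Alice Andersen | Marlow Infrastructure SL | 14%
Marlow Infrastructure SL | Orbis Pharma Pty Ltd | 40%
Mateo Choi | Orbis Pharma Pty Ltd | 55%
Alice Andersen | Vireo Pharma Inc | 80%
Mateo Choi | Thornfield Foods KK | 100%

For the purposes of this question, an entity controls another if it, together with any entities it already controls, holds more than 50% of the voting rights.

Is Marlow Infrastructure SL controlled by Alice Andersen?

Alice holds 80% of Vireo, so Alice controls Vireo.
In Marlow, Alice's side holds only 14%, not > 50%.
So Alice does not control Marlow.

No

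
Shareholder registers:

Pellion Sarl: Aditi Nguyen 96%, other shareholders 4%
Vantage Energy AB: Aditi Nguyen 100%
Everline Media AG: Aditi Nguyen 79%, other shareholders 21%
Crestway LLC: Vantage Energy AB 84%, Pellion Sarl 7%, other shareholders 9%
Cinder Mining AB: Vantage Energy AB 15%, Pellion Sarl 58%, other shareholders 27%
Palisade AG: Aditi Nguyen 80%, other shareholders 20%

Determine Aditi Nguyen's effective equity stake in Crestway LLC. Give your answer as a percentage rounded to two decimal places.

Aditi reaches Crestway along 2 paths.
Via Vantage: 100% × 84% = 84%.
Via Pellion: 96% × 7% = 6.72%.
Total: 84% + 6.72% = 90.72%.

90.72%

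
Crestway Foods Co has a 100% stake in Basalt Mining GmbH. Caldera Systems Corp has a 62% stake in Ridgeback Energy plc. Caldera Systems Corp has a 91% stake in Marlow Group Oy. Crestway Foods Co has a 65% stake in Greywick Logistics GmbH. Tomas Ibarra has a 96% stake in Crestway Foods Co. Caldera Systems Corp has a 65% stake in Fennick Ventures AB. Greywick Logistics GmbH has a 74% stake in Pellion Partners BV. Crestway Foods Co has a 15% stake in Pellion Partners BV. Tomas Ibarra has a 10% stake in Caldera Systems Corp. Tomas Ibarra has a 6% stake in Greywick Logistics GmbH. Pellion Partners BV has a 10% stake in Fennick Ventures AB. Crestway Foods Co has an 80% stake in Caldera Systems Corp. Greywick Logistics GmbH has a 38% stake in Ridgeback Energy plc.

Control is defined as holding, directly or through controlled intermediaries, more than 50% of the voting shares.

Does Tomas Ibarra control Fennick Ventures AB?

Yes

Tomas holds 96% of Crestway, so Tomas controls Crestway.
Crestway and Tomas together hold 65% + 6% = 71% of Greywick, so Tomas controls Greywick.
Greywick and Crestway together hold 74% + 15% = 89% of Pellion, so Tomas controls Pellion.
Crestway and Tomas together hold 80% + 10% = 90% of Caldera, so Tomas controls Caldera.
Caldera and Pellion together hold 65% + 10% = 75% of Fennick, so Tomas controls Fennick.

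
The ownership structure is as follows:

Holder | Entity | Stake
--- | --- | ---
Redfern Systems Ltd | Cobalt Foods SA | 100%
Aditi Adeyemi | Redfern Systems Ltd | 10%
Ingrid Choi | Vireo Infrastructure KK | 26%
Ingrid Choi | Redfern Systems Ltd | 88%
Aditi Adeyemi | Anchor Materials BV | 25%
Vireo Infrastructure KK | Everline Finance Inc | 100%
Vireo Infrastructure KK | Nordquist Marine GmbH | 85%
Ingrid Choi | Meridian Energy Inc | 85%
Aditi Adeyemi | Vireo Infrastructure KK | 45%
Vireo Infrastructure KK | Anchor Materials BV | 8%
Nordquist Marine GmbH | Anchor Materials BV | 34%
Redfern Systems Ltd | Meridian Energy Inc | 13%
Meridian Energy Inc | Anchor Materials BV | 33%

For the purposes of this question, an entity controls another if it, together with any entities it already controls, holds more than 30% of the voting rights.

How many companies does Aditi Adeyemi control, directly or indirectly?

Aditi holds 45% of Vireo, so Aditi controls Vireo.
Vireo holds 85% of Nordquist, so Aditi controls Nordquist.
Aditi and Nordquist and Vireo together hold 25% + 34% + 8% = 67% of Anchor, so Aditi controls Anchor.
Vireo holds 100% of Everline, so Aditi controls Everline.
No other company's threshold is met.
Aditi controls 4 companies.

4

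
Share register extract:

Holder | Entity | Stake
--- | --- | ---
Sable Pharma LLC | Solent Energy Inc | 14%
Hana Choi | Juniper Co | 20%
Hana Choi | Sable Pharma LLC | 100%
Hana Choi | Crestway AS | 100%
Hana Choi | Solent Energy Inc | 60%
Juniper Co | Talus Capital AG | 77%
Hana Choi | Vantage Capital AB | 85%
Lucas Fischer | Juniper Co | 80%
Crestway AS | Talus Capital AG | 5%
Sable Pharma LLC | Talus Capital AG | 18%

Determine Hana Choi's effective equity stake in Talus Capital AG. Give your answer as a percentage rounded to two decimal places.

Hana reaches Talus along 3 paths.
Via Juniper: 20% × 77% = 15.4%.
Via Sable: 100% × 18% = 18%.
Via Crestway: 100% × 5% = 5%.
Total: 15.4% + 18% + 5% = 38.4%.
Rounded: 38.40%.

38.40%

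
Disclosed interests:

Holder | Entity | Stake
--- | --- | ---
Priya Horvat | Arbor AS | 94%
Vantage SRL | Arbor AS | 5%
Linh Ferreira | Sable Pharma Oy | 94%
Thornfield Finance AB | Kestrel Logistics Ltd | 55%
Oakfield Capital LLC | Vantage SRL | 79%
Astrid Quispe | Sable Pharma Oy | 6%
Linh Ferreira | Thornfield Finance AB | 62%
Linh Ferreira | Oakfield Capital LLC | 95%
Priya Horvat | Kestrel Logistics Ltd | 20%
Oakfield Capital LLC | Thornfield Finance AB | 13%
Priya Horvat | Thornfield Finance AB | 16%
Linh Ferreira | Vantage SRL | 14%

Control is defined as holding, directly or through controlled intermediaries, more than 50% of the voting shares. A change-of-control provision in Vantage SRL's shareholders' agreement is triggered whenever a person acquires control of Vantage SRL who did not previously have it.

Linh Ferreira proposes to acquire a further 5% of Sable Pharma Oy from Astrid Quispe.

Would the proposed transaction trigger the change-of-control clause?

No

The purchase adds only to Linh's holdings (Astrid's stake shrinks), so Linh is the only person who could newly come to control Vantage.
Linh holds 95% of Oakfield, so Linh controls Oakfield.
Linh and Oakfield together hold 14% + 79% = 93% of Vantage, so Linh controls Vantage.
So Linh already controls Vantage before the transaction.
After the purchase, Linh's direct stake in Sable rises to 94% + 5% = 99%, and Astrid's stake falls to 1%.
Linh controlled Vantage already, so this is not a new person acquiring control; every other person's position is unchanged or reduced.
No new person acquires control, so the clause is not triggered.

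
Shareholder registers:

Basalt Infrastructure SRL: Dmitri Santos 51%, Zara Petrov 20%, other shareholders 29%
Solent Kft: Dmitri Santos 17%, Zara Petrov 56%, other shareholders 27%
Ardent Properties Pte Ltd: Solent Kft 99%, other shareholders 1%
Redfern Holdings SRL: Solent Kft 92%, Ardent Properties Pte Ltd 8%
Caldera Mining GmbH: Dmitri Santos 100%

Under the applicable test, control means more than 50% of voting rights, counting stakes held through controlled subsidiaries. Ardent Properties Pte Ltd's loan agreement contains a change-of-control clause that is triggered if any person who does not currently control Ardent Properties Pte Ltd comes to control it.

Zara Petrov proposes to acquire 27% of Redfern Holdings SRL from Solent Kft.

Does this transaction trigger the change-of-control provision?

No

The purchase adds only to Zara's holdings (Solent's stake shrinks), so Zara is the only person who could newly come to control Ardent.
Zara holds 56% of Solent, so Zara controls Solent.
Solent holds 99% of Ardent, so Zara controls Ardent.
So Zara already controls Ardent before the transaction.
After the purchase, Zara holds 27% of Redfern directly, and Solent's stake falls to 65%.
Zara controlled Ardent already, so this is not a new person acquiring control; every other person's position is unchanged or reduced.
No new person acquires control, so the clause is not triggered.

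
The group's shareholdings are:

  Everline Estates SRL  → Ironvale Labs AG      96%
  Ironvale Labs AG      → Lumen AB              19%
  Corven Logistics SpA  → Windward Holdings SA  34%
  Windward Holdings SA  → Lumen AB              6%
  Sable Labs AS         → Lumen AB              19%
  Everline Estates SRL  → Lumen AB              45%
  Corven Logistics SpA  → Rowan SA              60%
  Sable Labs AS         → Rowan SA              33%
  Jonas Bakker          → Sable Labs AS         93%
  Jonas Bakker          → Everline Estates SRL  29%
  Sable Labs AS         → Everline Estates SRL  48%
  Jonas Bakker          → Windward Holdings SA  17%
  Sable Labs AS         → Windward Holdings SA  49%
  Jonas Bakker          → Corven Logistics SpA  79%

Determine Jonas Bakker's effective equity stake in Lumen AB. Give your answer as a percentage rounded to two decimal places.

69.61%

Jonas reaches Lumen along 8 paths.
Via Sable: 93% × 19% = 17.67%.
Via Windward: 17% × 6% = 1.02%.
Via Corven → Windward: 79% × 34% × 6% = 1.6116%.
Via Sable → Windward: 93% × 49% × 6% = 2.7342%.
Via Sable → Everline: 93% × 48% × 45% = 20.088%.
Via Everline: 29% × 45% = 13.05%.
Via Sable → Everline → Ironvale: 93% × 48% × 96% × 19% = 8.142336%.
Via Everline → Ironvale: 29% × 96% × 19% = 5.2896%.
Total: 17.67% + 1.02% + 1.6116% + 2.7342% + 20.088% + 13.05% + 8.142336% + 5.2896% = 69.605736%.
Rounded: 69.61%.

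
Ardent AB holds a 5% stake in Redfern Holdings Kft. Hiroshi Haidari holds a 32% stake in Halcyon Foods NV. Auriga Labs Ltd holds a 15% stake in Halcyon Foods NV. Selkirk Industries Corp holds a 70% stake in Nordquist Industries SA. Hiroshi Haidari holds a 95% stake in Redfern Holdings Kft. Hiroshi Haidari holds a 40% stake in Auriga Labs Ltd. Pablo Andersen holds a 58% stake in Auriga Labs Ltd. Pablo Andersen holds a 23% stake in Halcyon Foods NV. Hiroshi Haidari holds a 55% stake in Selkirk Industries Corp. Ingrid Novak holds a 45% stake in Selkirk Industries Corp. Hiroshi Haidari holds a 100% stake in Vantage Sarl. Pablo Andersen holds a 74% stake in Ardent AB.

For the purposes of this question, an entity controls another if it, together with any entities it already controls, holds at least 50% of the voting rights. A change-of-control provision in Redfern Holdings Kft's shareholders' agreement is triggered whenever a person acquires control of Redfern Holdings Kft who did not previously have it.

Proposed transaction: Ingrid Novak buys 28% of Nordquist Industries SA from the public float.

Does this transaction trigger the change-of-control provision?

The purchase changes only Ingrid's holdings, so Ingrid is the only person who could newly come to control Redfern.
Ingrid's largest direct stake is 45% in Selkirk, which does not meet the threshold, so Ingrid controls no company.
Neither Ingrid nor any entity Ingrid controls holds any voting interest in Redfern.
So before the transaction, Ingrid does not control Redfern.
After the purchase, Ingrid holds 28% of Nordquist directly.
Ingrid's side now holds 28% of Nordquist, not ≥ 50%, so Ingrid still does not control Nordquist.
After the transaction, neither Ingrid nor any entity Ingrid controls holds a voting interest in Redfern, so Ingrid still does not control it.
No new person acquires control, so the clause is not triggered.

No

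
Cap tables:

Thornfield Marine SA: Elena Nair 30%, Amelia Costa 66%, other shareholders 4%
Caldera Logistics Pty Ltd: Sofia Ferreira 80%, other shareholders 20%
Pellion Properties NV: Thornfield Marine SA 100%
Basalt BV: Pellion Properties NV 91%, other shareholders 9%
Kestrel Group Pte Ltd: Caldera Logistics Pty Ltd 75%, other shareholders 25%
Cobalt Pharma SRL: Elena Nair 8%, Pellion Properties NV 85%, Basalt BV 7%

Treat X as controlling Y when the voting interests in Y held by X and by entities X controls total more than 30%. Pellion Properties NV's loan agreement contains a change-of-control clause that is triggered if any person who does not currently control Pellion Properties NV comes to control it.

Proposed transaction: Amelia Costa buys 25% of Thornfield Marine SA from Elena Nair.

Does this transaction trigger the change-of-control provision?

The purchase adds only to Amelia's holdings (Elena's stake shrinks), so Amelia is the only person who could newly come to control Pellion.
Amelia holds 66% of Thornfield, so Amelia controls Thornfield.
Thornfield holds 100% of Pellion, so Amelia controls Pellion.
So Amelia already controls Pellion before the transaction.
After the purchase, Amelia's direct stake in Thornfield rises to 66% + 25% = 91%, and Elena's stake falls to 5%.
Amelia controlled Pellion already, so this is not a new person acquiring control; every other person's position is unchanged or reduced.
No new person acquires control, so the clause is not triggered.

No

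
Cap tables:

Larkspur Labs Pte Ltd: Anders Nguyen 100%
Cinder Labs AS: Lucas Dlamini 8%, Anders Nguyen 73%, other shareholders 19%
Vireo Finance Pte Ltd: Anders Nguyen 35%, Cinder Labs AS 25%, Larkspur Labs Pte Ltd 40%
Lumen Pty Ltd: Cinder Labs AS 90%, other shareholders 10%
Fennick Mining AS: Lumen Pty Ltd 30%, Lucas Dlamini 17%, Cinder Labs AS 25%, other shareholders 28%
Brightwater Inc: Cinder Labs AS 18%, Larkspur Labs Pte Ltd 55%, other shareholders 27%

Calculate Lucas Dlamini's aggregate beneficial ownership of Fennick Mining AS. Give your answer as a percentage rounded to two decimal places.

21.16%

Lucas reaches Fennick along 3 paths.
Via Cinder → Lumen: 8% × 90% × 30% = 2.16%.
Direct stake: 17% = 17%.
Via Cinder: 8% × 25% = 2%.
Total: 2.16% + 17% + 2% = 21.16%.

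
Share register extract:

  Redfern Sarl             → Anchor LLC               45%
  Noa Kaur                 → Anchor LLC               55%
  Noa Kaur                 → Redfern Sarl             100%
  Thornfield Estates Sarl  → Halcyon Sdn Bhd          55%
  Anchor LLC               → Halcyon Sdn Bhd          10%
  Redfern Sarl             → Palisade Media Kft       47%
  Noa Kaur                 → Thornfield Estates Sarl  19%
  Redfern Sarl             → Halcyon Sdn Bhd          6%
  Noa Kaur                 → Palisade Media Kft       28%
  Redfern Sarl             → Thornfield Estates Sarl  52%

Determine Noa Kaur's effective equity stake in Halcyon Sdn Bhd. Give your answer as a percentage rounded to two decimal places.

Noa reaches Halcyon along 5 paths.
Via Anchor: 55% × 10% = 5.5%.
Via Redfern → Anchor: 100% × 45% × 10% = 4.5%.
Via Redfern: 100% × 6% = 6%.
Via Thornfield: 19% × 55% = 10.45%.
Via Redfern → Thornfield: 100% × 52% × 55% = 28.6%.
Total: 5.5% + 4.5% + 6% + 10.45% + 28.6% = 55.05%.

55.05%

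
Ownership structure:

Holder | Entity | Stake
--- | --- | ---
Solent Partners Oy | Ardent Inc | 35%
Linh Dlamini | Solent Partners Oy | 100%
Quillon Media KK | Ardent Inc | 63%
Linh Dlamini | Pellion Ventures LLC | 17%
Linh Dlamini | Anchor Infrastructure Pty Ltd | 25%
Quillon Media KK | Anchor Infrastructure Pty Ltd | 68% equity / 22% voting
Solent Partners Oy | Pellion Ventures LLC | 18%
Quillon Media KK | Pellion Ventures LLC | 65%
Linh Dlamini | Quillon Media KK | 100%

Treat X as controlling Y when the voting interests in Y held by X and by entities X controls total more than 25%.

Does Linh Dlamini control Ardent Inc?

Linh holds 100% of Solent, so Linh controls Solent.
Linh holds 100% of Quillon, so Linh controls Quillon.
Quillon and Solent together hold 63% + 35% = 98% of Ardent, so Linh controls Ardent.

Yes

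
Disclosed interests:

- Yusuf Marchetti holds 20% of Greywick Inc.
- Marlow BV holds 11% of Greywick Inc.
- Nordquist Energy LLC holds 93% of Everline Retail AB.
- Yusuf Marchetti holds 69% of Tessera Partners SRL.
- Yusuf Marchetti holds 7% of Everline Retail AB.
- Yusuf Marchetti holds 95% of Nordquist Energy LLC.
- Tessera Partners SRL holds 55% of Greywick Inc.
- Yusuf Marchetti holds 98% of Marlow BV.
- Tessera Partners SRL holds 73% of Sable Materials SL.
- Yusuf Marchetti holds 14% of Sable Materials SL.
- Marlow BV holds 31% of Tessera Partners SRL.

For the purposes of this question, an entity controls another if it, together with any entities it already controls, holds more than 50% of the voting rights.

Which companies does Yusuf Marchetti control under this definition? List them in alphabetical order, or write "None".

Yusuf holds 95% of Nordquist, so Yusuf controls Nordquist.
Yusuf holds 98% of Marlow, so Yusuf controls Marlow.
Yusuf and Marlow together hold 69% + 31% = 100% of Tessera, so Yusuf controls Tessera.
Nordquist and Yusuf together hold 93% + 7% = 100% of Everline, so Yusuf controls Everline.
Tessera and Marlow and Yusuf together hold 55% + 11% + 20% = 86% of Greywick, so Yusuf controls Greywick.
Tessera and Yusuf together hold 73% + 14% = 87% of Sable, so Yusuf controls Sable.

Everline Retail AB, Greywick Inc, Marlow BV, Nordquist Energy LLC, Sable Materials SL, Tessera Partners SRL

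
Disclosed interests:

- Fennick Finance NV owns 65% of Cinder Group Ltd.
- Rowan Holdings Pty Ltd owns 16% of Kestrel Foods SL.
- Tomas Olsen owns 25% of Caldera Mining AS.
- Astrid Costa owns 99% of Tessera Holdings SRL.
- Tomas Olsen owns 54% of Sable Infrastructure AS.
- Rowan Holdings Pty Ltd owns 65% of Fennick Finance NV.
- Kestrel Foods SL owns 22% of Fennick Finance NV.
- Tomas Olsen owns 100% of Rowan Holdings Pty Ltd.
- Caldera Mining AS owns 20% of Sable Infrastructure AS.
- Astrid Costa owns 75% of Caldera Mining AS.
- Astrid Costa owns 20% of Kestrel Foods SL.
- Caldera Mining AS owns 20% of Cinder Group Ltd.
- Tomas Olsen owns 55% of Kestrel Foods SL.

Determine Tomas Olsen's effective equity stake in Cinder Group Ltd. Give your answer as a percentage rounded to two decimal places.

Tomas reaches Cinder along 4 paths.
Via Caldera: 25% × 20% = 5%.
Via Kestrel → Fennick: 55% × 22% × 65% = 7.865%.
Via Rowan → Kestrel → Fennick: 100% × 16% × 22% × 65% = 2.288%.
Via Rowan → Fennick: 100% × 65% × 65% = 42.25%.
Total: 5% + 7.865% + 2.288% + 42.25% = 57.403%.
Rounded: 57.40%.

57.40%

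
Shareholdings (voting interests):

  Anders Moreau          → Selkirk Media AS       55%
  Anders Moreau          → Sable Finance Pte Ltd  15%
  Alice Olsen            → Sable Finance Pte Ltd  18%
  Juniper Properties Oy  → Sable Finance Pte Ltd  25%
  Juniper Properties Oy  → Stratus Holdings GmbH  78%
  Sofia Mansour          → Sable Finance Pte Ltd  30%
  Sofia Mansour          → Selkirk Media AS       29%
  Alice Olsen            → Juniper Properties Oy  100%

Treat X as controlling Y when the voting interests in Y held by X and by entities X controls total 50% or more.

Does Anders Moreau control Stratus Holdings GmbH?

No

Anders holds 55% of Selkirk, so Anders controls Selkirk.
Neither Anders nor any entity Anders controls holds any voting interest in Stratus.
So Anders does not control Stratus.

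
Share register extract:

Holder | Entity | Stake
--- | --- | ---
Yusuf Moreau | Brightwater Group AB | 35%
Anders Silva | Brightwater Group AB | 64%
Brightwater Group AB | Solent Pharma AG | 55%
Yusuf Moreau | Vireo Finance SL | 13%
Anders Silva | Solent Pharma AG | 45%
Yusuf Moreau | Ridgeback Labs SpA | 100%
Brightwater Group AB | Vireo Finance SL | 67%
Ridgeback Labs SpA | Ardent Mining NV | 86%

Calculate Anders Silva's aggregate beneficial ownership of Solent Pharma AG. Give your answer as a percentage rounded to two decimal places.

Anders reaches Solent along 2 paths.
Direct stake: 45% = 45%.
Via Brightwater: 64% × 55% = 35.2%.
Total: 45% + 35.2% = 80.2%.
Rounded: 80.20%.

80.20%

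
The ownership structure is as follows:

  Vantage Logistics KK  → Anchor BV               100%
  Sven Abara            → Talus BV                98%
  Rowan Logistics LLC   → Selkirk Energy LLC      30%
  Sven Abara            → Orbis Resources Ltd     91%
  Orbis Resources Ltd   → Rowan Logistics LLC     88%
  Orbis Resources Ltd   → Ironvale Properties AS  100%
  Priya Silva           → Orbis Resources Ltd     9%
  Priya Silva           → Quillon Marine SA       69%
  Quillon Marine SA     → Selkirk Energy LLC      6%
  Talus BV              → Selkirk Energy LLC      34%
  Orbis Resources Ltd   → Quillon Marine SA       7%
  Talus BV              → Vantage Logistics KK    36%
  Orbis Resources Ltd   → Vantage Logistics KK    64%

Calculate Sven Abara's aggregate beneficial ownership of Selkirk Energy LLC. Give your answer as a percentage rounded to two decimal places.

57.73%

Sven reaches Selkirk along 3 paths.
Via Orbis → Rowan: 91% × 88% × 30% = 24.024%.
Via Orbis → Quillon: 91% × 7% × 6% = 0.3822%.
Via Talus: 98% × 34% = 33.32%.
Total: 24.024% + 0.3822% + 33.32% = 57.7262%.
Rounded: 57.73%.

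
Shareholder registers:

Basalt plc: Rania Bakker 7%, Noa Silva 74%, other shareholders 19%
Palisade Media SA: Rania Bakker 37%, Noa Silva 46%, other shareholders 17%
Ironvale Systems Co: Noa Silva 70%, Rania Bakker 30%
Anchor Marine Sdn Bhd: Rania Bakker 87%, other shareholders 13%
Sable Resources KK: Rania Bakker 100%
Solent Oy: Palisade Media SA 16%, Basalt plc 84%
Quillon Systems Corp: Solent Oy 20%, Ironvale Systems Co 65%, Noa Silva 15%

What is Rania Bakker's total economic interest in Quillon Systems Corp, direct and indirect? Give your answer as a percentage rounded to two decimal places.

Rania reaches Quillon along 3 paths.
Via Palisade → Solent: 37% × 16% × 20% = 1.184%.
Via Basalt → Solent: 7% × 84% × 20% = 1.176%.
Via Ironvale: 30% × 65% = 19.5%.
Total: 1.184% + 1.176% + 19.5% = 21.86%.

21.86%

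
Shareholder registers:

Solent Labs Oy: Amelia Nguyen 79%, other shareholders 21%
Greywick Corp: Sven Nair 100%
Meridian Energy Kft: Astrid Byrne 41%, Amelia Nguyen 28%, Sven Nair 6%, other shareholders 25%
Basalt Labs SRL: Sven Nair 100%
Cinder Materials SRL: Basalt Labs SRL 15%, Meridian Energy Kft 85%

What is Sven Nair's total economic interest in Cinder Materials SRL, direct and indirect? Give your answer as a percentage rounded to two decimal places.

20.10%

Sven reaches Cinder along 2 paths.
Via Basalt: 100% × 15% = 15%.
Via Meridian: 6% × 85% = 5.1%.
Total: 15% + 5.1% = 20.1%.
Rounded: 20.10%.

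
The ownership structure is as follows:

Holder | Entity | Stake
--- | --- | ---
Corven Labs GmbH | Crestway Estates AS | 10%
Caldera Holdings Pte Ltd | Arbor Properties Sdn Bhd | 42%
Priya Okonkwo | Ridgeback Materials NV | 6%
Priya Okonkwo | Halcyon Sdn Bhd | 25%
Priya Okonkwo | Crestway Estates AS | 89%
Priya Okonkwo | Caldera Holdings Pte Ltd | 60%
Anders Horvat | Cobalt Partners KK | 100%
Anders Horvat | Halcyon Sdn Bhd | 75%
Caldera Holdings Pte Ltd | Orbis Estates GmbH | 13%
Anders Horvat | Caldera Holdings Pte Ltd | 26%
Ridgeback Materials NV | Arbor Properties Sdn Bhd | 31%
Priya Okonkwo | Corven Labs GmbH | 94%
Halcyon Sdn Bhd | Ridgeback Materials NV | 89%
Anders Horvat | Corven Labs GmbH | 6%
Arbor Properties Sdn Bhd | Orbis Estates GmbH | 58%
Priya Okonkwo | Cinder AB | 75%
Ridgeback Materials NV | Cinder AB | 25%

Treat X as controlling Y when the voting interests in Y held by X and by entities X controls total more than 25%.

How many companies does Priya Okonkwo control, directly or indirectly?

6

Priya holds 60% of Caldera, so Priya controls Caldera.
Priya holds 94% of Corven, so Priya controls Corven.
Caldera holds 42% of Arbor, so Priya controls Arbor.
Corven and Priya together hold 10% + 89% = 99% of Crestway, so Priya controls Crestway.
Priya holds 75% of Cinder, so Priya controls Cinder.
Arbor and Caldera together hold 58% + 13% = 71% of Orbis, so Priya controls Orbis.
No other company's threshold is met.
Priya controls 6 companies.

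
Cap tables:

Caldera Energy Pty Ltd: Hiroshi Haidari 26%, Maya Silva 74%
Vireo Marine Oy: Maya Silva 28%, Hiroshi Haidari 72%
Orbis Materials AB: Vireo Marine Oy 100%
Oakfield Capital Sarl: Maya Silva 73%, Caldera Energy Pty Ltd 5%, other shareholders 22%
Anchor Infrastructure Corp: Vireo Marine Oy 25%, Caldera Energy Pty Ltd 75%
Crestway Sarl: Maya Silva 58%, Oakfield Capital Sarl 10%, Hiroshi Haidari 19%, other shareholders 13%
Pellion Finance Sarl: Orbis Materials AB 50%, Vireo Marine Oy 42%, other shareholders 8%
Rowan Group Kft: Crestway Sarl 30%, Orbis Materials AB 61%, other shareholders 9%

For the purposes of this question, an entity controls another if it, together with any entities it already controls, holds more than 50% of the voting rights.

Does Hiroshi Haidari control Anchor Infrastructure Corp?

Hiroshi holds 72% of Vireo, so Hiroshi controls Vireo.
Vireo holds 100% of Orbis, so Hiroshi controls Orbis.
Orbis and Vireo together hold 50% + 42% = 92% of Pellion, so Hiroshi controls Pellion.
Orbis holds 61% of Rowan, so Hiroshi controls Rowan.
In Anchor, Hiroshi's side holds only 25%, not > 50%.
So Hiroshi does not control Anchor.

No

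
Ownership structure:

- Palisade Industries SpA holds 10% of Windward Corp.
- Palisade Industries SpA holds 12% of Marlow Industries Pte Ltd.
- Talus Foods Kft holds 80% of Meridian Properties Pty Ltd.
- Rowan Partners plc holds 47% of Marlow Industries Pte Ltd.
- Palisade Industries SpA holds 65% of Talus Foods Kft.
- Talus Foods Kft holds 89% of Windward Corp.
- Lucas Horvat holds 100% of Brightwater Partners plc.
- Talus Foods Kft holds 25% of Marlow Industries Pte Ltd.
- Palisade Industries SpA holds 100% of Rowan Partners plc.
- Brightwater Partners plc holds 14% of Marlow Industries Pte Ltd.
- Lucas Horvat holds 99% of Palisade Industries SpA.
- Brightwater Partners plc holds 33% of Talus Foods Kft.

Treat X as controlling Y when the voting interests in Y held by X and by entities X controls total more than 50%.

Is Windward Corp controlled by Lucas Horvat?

Yes

Lucas holds 99% of Palisade, so Lucas controls Palisade.
Lucas holds 100% of Brightwater, so Lucas controls Brightwater.
Brightwater and Palisade together hold 33% + 65% = 98% of Talus, so Lucas controls Talus.
Palisade and Talus together hold 10% + 89% = 99% of Windward, so Lucas controls Windward.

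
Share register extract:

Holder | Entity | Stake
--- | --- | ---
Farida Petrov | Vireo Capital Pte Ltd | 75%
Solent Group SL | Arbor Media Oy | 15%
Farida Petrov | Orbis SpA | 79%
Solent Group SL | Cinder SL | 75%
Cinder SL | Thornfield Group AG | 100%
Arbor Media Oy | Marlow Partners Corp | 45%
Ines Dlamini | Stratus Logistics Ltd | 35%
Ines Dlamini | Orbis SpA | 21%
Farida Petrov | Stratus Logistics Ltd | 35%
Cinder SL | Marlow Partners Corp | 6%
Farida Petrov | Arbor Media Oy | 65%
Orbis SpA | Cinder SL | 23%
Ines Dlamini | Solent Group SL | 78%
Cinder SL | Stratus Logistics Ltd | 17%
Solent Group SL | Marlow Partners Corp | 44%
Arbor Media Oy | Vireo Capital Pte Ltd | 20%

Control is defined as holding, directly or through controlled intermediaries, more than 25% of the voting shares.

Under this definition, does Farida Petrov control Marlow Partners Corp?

Yes

Farida holds 65% of Arbor, so Farida controls Arbor.
Arbor holds 45% of Marlow, so Farida controls Marlow.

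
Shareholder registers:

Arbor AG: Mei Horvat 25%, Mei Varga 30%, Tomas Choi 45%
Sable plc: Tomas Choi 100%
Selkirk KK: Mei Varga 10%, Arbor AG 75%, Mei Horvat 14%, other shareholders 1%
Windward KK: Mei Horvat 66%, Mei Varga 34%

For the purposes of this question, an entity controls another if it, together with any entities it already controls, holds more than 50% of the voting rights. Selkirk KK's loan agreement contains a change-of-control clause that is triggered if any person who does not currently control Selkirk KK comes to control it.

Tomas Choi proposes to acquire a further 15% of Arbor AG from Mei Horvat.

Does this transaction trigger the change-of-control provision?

The purchase adds only to Tomas's holdings (Mei Horvat's stake shrinks), so Tomas is the only person who could newly come to control Selkirk.
Tomas holds 100% of Sable, so Tomas controls Sable.
Neither Tomas nor any entity Tomas controls holds any voting interest in Selkirk.
So before the transaction, Tomas does not control Selkirk.
After the purchase, Tomas's direct stake in Arbor rises to 45% + 15% = 60%, and Mei Horvat's stake falls to 10%.
Tomas holds 60% of Arbor, so Tomas controls Arbor.
Arbor holds 75% of Selkirk, so Tomas controls Selkirk.
Tomas did not control Selkirk before and does after, so the clause is triggered.

Yes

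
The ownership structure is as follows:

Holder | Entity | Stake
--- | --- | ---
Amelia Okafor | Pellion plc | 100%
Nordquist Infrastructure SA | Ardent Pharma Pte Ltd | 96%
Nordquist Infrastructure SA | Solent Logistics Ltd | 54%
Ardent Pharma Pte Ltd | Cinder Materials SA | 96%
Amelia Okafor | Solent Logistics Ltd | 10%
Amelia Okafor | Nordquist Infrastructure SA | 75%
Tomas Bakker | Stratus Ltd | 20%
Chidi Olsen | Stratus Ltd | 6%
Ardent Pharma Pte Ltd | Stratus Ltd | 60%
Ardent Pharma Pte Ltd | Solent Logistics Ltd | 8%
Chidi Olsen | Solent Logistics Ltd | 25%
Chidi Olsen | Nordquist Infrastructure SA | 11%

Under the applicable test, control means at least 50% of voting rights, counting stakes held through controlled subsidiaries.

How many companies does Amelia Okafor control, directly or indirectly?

6

Amelia holds 75% of Nordquist, so Amelia controls Nordquist.
Nordquist holds 96% of Ardent, so Amelia controls Ardent.
Ardent holds 60% of Stratus, so Amelia controls Stratus.
Ardent holds 96% of Cinder, so Amelia controls Cinder.
Nordquist and Amelia and Ardent together hold 54% + 10% + 8% = 72% of Solent, so Amelia controls Solent.
Amelia holds 100% of Pellion, so Amelia controls Pellion.
Amelia controls 6 companies.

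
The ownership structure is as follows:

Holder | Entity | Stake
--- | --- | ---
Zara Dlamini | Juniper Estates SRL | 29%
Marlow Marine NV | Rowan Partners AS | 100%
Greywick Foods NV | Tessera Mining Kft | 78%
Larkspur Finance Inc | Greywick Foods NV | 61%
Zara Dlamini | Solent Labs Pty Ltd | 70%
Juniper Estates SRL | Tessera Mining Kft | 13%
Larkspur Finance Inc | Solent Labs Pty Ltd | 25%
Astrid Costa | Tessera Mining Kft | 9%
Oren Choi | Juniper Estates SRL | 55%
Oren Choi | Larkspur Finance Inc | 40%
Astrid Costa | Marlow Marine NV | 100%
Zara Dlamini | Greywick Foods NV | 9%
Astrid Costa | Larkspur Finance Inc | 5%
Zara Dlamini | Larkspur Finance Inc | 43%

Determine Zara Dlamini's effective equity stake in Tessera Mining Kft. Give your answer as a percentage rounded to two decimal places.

31.25%

Zara reaches Tessera along 3 paths.
Via Juniper: 29% × 13% = 3.77%.
Via Larkspur → Greywick: 43% × 61% × 78% = 20.4594%.
Via Greywick: 9% × 78% = 7.02%.
Total: 3.77% + 20.4594% + 7.02% = 31.2494%.
Rounded: 31.25%.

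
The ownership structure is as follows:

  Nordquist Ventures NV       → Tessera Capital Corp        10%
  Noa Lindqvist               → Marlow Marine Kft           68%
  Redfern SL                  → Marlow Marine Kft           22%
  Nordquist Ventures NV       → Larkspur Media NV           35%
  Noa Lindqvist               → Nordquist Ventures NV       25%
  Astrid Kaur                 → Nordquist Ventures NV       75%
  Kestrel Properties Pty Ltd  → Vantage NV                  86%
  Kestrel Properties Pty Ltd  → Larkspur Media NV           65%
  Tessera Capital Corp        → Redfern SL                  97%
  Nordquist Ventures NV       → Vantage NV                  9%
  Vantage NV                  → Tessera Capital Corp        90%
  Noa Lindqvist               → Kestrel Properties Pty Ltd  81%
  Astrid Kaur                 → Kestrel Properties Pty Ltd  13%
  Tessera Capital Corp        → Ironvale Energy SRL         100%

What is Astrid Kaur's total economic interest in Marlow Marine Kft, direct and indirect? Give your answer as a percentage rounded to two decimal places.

Astrid reaches Marlow along 3 paths.
Via Kestrel → Vantage → Tessera → Redfern: 13% × 86% × 90% × 97% × 22% = 2.1472308%.
Via Nordquist → Vantage → Tessera → Redfern: 75% × 9% × 90% × 97% × 22% = 1.296405%.
Via Nordquist → Tessera → Redfern: 75% × 10% × 97% × 22% = 1.6005%.
Total: 2.1472308% + 1.296405% + 1.6005% = 5.0441358%.
Rounded: 5.04%.

5.04%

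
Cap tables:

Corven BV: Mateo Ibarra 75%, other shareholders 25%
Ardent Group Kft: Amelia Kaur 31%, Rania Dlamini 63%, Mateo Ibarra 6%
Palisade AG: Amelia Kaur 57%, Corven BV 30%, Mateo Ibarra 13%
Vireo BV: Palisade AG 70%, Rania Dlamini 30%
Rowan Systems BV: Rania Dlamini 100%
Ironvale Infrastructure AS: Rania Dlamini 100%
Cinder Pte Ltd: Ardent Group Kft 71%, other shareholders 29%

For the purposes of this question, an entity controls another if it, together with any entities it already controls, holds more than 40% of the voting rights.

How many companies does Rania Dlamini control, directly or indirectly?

4

Rania holds 63% of Ardent, so Rania controls Ardent.
Rania holds 100% of Rowan, so Rania controls Rowan.
Rania holds 100% of Ironvale, so Rania controls Ironvale.
Ardent holds 71% of Cinder, so Rania controls Cinder.
No other company's threshold is met.
Rania controls 4 companies.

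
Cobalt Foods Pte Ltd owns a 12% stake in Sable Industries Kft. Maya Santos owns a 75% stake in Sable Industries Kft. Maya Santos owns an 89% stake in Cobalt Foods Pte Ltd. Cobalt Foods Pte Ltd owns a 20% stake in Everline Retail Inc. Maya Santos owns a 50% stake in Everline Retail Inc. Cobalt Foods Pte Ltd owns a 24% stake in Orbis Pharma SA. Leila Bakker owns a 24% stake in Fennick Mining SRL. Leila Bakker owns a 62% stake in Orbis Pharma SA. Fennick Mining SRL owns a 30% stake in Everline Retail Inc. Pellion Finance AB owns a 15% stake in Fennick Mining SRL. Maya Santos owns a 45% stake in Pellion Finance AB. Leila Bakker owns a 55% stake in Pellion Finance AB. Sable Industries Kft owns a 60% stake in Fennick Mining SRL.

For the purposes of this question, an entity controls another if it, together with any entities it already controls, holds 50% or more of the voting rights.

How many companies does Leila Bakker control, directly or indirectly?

Leila holds 55% of Pellion, so Leila controls Pellion.
Leila holds 62% of Orbis, so Leila controls Orbis.
No other company's threshold is met.
Leila controls 2 companies.

2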